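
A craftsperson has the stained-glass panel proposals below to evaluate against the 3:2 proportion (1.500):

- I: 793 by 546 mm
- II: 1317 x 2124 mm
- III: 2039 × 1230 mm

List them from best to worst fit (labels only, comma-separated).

I, II, III

I: 793/546 ≈ 1.452 → |1.452 − 1.500| = 0.048
II: 2124/1317 ≈ 1.613 → |1.613 − 1.500| = 0.113
III: 2039/1230 ≈ 1.658 → |1.658 − 1.500| = 0.158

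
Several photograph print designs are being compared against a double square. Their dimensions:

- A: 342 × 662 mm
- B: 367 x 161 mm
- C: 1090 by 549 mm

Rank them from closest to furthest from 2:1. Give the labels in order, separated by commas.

C, A, B

A: 662/342 ≈ 1.936 → |1.936 − 2.000| = 0.064
B: 367/161 ≈ 2.280 → |2.280 − 2.000| = 0.280
C: 1090/549 ≈ 1.985 → |1.985 − 2.000| = 0.015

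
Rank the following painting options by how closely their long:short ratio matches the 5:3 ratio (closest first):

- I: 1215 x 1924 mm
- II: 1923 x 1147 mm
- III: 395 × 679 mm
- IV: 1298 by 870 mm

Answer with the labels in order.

Ratios: I = 1924 / 1215 ≈ 1.584; II = 1923 / 1147 ≈ 1.677; III = 679 / 395 ≈ 1.719; IV = 1298 / 870 ≈ 1.492.
|Δ from 1.667|: I 0.083; II 0.010; III 0.052; IV 0.175.

II, III, I, IV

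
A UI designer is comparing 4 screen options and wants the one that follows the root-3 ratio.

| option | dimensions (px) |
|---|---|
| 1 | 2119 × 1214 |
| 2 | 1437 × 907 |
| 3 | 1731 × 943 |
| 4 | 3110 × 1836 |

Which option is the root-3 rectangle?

1

Ratios (long/short): 1 ≈ 1.745; 2 ≈ 1.584; 3 ≈ 1.836; 4 ≈ 1.694.
root-3 ≈ 1.732; option 1 is nearest (Δ 0.013).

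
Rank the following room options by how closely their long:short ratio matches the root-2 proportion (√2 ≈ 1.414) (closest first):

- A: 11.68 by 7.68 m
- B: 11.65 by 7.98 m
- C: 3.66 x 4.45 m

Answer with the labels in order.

Ratios: A = 11.68 / 7.68 ≈ 1.521; B = 11.65 / 7.98 ≈ 1.460; C = 4.45 / 3.66 ≈ 1.216.
|Δ from 1.414|: A 0.107; B 0.046; C 0.198.

B, A, C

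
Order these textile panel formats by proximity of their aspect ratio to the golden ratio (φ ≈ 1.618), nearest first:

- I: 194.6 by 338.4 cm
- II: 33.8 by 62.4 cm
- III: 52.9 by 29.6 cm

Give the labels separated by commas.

I, III, II

I: 338.4/194.6 ≈ 1.739 → |1.739 − 1.618| = 0.121
II: 62.4/33.8 ≈ 1.846 → |1.846 − 1.618| = 0.228
III: 52.9/29.6 ≈ 1.787 → |1.787 − 1.618| = 0.169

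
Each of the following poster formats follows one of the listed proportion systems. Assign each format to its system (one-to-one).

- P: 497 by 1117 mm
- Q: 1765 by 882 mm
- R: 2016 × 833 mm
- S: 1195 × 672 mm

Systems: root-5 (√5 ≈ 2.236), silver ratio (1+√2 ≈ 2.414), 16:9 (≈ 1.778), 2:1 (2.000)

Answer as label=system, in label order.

P=root-5, Q=2:1, R=silver ratio, S=16:9

P = 1117/497 ≈ 2.247 → root-5 (2.236)
Q = 1765/882 ≈ 2.001 → 2:1 (2.000)
R = 2016/833 ≈ 2.420 → silver ratio (2.414)
S = 1195/672 ≈ 1.778 → 16:9 (1.778)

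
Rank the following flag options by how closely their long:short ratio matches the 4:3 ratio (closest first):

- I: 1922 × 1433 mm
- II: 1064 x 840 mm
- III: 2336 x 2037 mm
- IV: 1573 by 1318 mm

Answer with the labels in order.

Ratios: I = 1922 / 1433 ≈ 1.341; II = 1064 / 840 ≈ 1.267; III = 2336 / 2037 ≈ 1.147; IV = 1573 / 1318 ≈ 1.193.
|Δ from 1.333|: I 0.008; II 0.066; III 0.186; IV 0.140.

I, II, IV, III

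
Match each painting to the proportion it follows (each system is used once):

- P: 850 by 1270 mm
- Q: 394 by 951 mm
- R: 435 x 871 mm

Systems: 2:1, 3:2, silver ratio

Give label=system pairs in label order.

P=3:2, Q=silver ratio, R=2:1

Ratios: P ≈ 1.494; Q ≈ 2.414; R ≈ 2.002.
Targets: 2:1 ≈ 2.000; 3:2 ≈ 1.500; silver ratio ≈ 2.414.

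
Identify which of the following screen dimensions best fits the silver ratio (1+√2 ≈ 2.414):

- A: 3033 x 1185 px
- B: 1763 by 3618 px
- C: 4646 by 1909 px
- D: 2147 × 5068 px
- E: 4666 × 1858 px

C

Ratios (long/short): A ≈ 2.559; B ≈ 2.052; C ≈ 2.434; D ≈ 2.361; E ≈ 2.511.
silver ratio ≈ 2.414; option C is nearest (Δ 0.020).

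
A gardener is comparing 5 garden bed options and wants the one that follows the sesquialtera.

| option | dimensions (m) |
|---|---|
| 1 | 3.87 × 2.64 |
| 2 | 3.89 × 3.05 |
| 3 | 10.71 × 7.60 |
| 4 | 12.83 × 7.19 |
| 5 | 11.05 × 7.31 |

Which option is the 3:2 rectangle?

5

Target 3:2 ≈ 1.500.
1: 1.466 (Δ0.034)  2: 1.275 (Δ0.225)  3: 1.409 (Δ0.091)  4: 1.784 (Δ0.284)  5: 1.512 (Δ0.012)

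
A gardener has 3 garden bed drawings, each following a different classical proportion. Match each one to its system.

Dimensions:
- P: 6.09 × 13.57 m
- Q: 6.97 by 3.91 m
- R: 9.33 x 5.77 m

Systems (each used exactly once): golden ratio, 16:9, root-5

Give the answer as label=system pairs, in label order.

P = 13.57/6.09 ≈ 2.228 → root-5 (2.236)
Q = 6.97/3.91 ≈ 1.783 → 16:9 (1.778)
R = 9.33/5.77 ≈ 1.617 → golden ratio (1.618)

P=root-5, Q=16:9, R=golden ratio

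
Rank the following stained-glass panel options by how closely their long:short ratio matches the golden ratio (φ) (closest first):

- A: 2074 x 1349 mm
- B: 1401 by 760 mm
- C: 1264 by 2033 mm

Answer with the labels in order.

A: 2074/1349 ≈ 1.537 → |1.537 − 1.618| = 0.081
B: 1401/760 ≈ 1.843 → |1.843 − 1.618| = 0.225
C: 2033/1264 ≈ 1.608 → |1.608 − 1.618| = 0.010

C, A, B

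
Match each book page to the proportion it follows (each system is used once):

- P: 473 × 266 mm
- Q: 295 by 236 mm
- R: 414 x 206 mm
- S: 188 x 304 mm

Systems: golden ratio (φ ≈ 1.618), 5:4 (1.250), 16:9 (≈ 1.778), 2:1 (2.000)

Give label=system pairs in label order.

P=16:9, Q=5:4, R=2:1, S=golden ratio

Ratios: P ≈ 1.778; Q ≈ 1.250; R ≈ 2.010; S ≈ 1.617.
Targets: golden ratio ≈ 1.618; 5:4 ≈ 1.250; 16:9 ≈ 1.778; 2:1 ≈ 2.000.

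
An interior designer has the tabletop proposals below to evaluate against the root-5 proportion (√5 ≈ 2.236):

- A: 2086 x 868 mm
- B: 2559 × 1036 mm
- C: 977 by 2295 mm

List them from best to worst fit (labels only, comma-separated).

Ratios: A = 2086 / 868 ≈ 2.403; B = 2559 / 1036 ≈ 2.470; C = 2295 / 977 ≈ 2.349.
|Δ from 2.236|: A 0.167; B 0.234; C 0.113.

C, A, B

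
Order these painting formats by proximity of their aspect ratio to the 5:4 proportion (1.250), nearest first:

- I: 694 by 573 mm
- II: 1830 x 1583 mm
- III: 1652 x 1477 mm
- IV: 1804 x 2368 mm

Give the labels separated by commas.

Ratios: I = 694 / 573 ≈ 1.211; II = 1830 / 1583 ≈ 1.156; III = 1652 / 1477 ≈ 1.118; IV = 2368 / 1804 ≈ 1.313.
|Δ from 1.250|: I 0.039; II 0.094; III 0.132; IV 0.063.

I, IV, II, III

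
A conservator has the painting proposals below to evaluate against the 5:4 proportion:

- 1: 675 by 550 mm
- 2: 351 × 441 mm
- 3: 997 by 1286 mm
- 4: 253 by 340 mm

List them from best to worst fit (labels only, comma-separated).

2, 1, 3, 4

Ratios: 1 = 675 / 550 ≈ 1.227; 2 = 441 / 351 ≈ 1.256; 3 = 1286 / 997 ≈ 1.290; 4 = 340 / 253 ≈ 1.344.
|Δ from 1.250|: 1 0.023; 2 0.006; 3 0.040; 4 0.094.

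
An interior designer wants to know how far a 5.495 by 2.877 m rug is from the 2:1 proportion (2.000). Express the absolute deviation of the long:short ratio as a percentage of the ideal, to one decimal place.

4.5%

Ratio = 5.495 / 2.877 ≈ 1.9100.
Ideal 2:1 = 2.0000. |1.9100 − 2.0000| / 2.0000 ≈ 4.50% → 4.5%.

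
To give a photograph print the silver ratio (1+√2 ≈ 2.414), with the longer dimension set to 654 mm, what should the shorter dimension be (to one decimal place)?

270.9 mm

silver ratio ≈ 2.41421.
Shorter side = 654 ÷ 2.41421 ≈ 270.896 → 270.9 mm.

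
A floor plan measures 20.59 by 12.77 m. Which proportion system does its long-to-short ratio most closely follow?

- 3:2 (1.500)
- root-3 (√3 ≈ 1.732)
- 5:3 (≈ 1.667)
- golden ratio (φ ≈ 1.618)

golden ratio

20.59/12.77 ≈ 1.612. Nearest candidates are golden ratio (1.618, off by 0.006) and 5:3 (1.667, off by 0.055).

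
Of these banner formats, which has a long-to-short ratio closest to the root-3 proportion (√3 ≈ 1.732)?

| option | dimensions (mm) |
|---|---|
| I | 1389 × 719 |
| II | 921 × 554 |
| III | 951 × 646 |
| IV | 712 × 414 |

Target root-3 ≈ 1.732.
I: 1.932 (Δ0.200)  II: 1.662 (Δ0.070)  III: 1.472 (Δ0.260)  IV: 1.720 (Δ0.012)

IV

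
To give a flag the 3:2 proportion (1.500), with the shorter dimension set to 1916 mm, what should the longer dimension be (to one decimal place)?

3:2 = 1.50000.
Longer side = 1916 × 1.50000 ≈ 2874.000 → 2874.0 mm.

2874.0 mm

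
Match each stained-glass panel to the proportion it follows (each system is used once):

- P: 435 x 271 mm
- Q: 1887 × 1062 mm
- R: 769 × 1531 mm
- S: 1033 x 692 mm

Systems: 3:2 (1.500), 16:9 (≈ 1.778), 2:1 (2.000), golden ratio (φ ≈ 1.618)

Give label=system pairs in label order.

Ratios: P ≈ 1.605; Q ≈ 1.777; R ≈ 1.991; S ≈ 1.493.
Targets: 3:2 ≈ 1.500; 16:9 ≈ 1.778; 2:1 ≈ 2.000; golden ratio ≈ 1.618.

P=golden ratio, Q=16:9, R=2:1, S=3:2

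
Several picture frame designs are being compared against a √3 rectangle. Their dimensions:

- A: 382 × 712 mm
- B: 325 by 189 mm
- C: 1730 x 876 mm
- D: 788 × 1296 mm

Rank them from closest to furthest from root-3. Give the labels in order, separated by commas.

B, D, A, C

A: 712/382 ≈ 1.864 → |1.864 − 1.732| = 0.132
B: 325/189 ≈ 1.720 → |1.720 − 1.732| = 0.012
C: 1730/876 ≈ 1.975 → |1.975 − 1.732| = 0.243
D: 1296/788 ≈ 1.645 → |1.645 − 1.732| = 0.087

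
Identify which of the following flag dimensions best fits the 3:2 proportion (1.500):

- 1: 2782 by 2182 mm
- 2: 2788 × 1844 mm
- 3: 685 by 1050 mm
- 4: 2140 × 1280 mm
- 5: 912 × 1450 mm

2

Ratios (long/short): 1 ≈ 1.275; 2 ≈ 1.512; 3 ≈ 1.533; 4 ≈ 1.672; 5 ≈ 1.590.
3:2 ≈ 1.500; option 2 is nearest (Δ 0.012).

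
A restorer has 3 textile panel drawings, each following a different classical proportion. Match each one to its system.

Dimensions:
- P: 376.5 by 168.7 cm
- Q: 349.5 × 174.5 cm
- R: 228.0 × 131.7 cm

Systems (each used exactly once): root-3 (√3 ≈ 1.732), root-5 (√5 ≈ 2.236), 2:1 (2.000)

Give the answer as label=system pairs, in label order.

Ratios: P ≈ 2.232; Q ≈ 2.003; R ≈ 1.731.
Targets: root-3 ≈ 1.732; root-5 ≈ 2.236; 2:1 ≈ 2.000.

P=root-5, Q=2:1, R=root-3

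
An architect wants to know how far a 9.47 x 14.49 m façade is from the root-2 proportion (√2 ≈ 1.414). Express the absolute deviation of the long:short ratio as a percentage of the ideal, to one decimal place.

8.2%

Ratio = 14.49 / 9.47 ≈ 1.5301.
Ideal root-2 ≈ 1.4142. |1.5301 − 1.4142| / 1.4142 ≈ 8.20% → 8.2%.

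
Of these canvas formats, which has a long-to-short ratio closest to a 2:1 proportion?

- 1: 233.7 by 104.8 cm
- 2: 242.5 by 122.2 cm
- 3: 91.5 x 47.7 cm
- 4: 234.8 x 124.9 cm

2

Target 2:1 ≈ 2.000.
1: 2.230 (Δ0.230)  2: 1.984 (Δ0.016)  3: 1.918 (Δ0.082)  4: 1.880 (Δ0.120)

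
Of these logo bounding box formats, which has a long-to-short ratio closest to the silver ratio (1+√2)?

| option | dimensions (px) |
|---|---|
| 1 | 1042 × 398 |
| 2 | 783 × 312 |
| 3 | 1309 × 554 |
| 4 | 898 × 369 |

Target silver ratio ≈ 2.414.
1: 2.618 (Δ0.204)  2: 2.510 (Δ0.096)  3: 2.363 (Δ0.051)  4: 2.434 (Δ0.020)

4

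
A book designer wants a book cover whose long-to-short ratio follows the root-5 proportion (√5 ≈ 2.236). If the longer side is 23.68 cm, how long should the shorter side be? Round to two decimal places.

10.59 cm

root-5 ≈ 2.23607.
Shorter side = 23.68 ÷ 2.23607 ≈ 10.5900 → 10.59 cm.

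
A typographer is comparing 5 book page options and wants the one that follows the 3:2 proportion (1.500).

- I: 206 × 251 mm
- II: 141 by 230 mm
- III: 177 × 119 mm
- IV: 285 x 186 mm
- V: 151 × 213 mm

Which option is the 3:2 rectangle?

Target 3:2 ≈ 1.500.
I: 1.218 (Δ0.282)  II: 1.631 (Δ0.131)  III: 1.487 (Δ0.013)  IV: 1.532 (Δ0.032)  V: 1.411 (Δ0.089)

III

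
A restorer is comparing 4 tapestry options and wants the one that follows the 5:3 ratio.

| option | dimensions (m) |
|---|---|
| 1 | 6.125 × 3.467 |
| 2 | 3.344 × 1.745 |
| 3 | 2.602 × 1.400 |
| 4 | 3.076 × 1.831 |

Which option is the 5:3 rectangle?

Target 5:3 ≈ 1.667.
1: 1.767 (Δ0.100)  2: 1.916 (Δ0.249)  3: 1.859 (Δ0.192)  4: 1.680 (Δ0.013)

4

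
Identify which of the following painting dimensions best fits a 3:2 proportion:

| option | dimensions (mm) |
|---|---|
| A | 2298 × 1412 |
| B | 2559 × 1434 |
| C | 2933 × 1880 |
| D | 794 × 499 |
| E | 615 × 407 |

Ratios (long/short): A ≈ 1.627; B ≈ 1.785; C ≈ 1.560; D ≈ 1.591; E ≈ 1.511.
3:2 ≈ 1.500; option E is nearest (Δ 0.011).

E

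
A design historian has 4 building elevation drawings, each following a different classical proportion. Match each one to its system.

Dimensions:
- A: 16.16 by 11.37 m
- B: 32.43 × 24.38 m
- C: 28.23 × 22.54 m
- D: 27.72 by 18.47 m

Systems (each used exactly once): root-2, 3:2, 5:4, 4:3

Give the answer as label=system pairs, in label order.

Ratios: A ≈ 1.421; B ≈ 1.330; C ≈ 1.252; D ≈ 1.501.
Targets: root-2 ≈ 1.414; 3:2 ≈ 1.500; 5:4 ≈ 1.250; 4:3 ≈ 1.333.

A=root-2, B=4:3, C=5:4, D=3:2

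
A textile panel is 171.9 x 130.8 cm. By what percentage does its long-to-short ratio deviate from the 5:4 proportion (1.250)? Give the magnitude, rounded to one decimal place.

Ratio = 171.9 / 130.8 ≈ 1.3142.
Ideal 5:4 = 1.2500. |1.3142 − 1.2500| / 1.2500 ≈ 5.14% → 5.1%.

5.1%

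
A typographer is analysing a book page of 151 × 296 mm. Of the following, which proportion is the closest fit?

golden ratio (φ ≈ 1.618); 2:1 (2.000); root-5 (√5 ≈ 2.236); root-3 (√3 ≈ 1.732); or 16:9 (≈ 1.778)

2:1

296/151 ≈ 1.960. Nearest candidates are 2:1 (2.000, off by 0.040) and 16:9 (1.778, off by 0.182).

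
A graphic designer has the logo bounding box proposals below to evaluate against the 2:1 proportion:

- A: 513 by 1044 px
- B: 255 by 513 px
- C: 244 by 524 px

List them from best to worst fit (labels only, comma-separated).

A: 1044/513 ≈ 2.035 → |2.035 − 2.000| = 0.035
B: 513/255 ≈ 2.012 → |2.012 − 2.000| = 0.012
C: 524/244 ≈ 2.148 → |2.148 − 2.000| = 0.148

B, A, C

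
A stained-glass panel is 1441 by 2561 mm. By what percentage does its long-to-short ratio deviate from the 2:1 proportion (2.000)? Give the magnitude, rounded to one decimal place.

11.1%

Ratio = 2561 / 1441 ≈ 1.7772.
Ideal 2:1 = 2.0000. |1.7772 − 2.0000| / 2.0000 ≈ 11.14% → 11.1%.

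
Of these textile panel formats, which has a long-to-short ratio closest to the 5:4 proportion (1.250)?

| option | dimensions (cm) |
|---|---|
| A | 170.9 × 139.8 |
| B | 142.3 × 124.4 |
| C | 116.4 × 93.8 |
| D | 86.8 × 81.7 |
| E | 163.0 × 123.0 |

Ratios (long/short): A ≈ 1.222; B ≈ 1.144; C ≈ 1.241; D ≈ 1.062; E ≈ 1.325.
5:4 ≈ 1.250; option C is nearest (Δ 0.009).

C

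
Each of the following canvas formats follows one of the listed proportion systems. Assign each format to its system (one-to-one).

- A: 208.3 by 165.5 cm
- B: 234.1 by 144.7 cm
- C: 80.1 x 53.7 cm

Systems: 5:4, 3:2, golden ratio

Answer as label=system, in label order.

A=5:4, B=golden ratio, C=3:2

A = 208.3/165.5 ≈ 1.259 → 5:4 (1.250)
B = 234.1/144.7 ≈ 1.618 → golden ratio (1.618)
C = 80.1/53.7 ≈ 1.492 → 3:2 (1.500)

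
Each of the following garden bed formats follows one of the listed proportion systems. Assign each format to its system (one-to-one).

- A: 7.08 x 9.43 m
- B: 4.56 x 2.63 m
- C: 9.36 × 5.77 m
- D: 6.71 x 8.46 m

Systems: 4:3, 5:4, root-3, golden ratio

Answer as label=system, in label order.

A=4:3, B=root-3, C=golden ratio, D=5:4

Ratios: A ≈ 1.332; B ≈ 1.734; C ≈ 1.622; D ≈ 1.261.
Targets: 4:3 ≈ 1.333; 5:4 ≈ 1.250; root-3 ≈ 1.732; golden ratio ≈ 1.618.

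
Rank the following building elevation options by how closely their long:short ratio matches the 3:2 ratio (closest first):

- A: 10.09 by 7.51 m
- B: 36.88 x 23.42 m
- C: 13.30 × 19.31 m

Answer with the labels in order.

Ratios: A = 10.09 / 7.51 ≈ 1.344; B = 36.88 / 23.42 ≈ 1.575; C = 19.31 / 13.30 ≈ 1.452.
|Δ from 1.500|: A 0.156; B 0.075; C 0.048.

C, B, A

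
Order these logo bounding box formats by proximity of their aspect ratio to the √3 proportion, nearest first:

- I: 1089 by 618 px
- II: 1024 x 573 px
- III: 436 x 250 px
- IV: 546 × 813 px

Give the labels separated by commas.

III, I, II, IV

Ratios: I = 1089 / 618 ≈ 1.762; II = 1024 / 573 ≈ 1.787; III = 436 / 250 ≈ 1.744; IV = 813 / 546 ≈ 1.489.
|Δ from 1.732|: I 0.030; II 0.055; III 0.012; IV 0.243.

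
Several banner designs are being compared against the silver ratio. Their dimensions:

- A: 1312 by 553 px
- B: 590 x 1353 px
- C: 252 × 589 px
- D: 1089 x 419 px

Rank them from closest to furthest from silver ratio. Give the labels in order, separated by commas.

A: 1312/553 ≈ 2.373 → |2.373 − 2.414| = 0.041
B: 1353/590 ≈ 2.293 → |2.293 − 2.414| = 0.121
C: 589/252 ≈ 2.337 → |2.337 − 2.414| = 0.077
D: 1089/419 ≈ 2.599 → |2.599 − 2.414| = 0.185

A, C, B, D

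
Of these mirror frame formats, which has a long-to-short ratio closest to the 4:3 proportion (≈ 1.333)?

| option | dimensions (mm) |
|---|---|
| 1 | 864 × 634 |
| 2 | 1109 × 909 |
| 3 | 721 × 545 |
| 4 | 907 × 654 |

Ratios (long/short): 1 ≈ 1.363; 2 ≈ 1.220; 3 ≈ 1.323; 4 ≈ 1.387.
4:3 ≈ 1.333; option 3 is nearest (Δ 0.010).

3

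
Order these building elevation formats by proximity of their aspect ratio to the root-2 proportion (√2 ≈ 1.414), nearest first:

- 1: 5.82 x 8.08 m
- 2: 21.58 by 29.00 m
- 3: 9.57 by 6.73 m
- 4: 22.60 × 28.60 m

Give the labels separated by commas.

3, 1, 2, 4

1: 8.08/5.82 ≈ 1.388 → |1.388 − 1.414| = 0.026
2: 29.00/21.58 ≈ 1.344 → |1.344 − 1.414| = 0.070
3: 9.57/6.73 ≈ 1.422 → |1.422 − 1.414| = 0.008
4: 28.60/22.60 ≈ 1.265 → |1.265 − 1.414| = 0.149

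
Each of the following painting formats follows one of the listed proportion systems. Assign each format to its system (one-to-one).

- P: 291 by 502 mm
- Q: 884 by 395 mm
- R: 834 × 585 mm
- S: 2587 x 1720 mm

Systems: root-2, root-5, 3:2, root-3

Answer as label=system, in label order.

P = 502/291 ≈ 1.725 → root-3 (1.732)
Q = 884/395 ≈ 2.238 → root-5 (2.236)
R = 834/585 ≈ 1.426 → root-2 (1.414)
S = 2587/1720 ≈ 1.504 → 3:2 (1.500)

P=root-3, Q=root-5, R=root-2, S=3:2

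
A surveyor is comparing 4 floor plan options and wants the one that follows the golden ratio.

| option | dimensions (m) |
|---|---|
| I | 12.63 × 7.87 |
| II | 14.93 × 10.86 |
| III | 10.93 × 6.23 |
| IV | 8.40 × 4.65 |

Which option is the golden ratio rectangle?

I

Target golden ratio ≈ 1.618.
I: 1.605 (Δ0.013)  II: 1.375 (Δ0.243)  III: 1.754 (Δ0.136)  IV: 1.806 (Δ0.188)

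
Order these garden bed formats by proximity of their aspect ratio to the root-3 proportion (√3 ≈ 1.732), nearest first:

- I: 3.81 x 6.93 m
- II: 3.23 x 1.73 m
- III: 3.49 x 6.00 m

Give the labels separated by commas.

III, I, II

Ratios: I = 6.93 / 3.81 ≈ 1.819; II = 3.23 / 1.73 ≈ 1.867; III = 6.00 / 3.49 ≈ 1.719.
|Δ from 1.732|: I 0.087; II 0.135; III 0.013.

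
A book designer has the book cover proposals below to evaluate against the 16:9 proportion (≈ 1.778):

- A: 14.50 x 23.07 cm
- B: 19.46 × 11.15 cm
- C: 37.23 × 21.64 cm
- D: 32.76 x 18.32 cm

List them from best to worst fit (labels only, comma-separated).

A: 23.07/14.50 ≈ 1.591 → |1.591 − 1.778| = 0.187
B: 19.46/11.15 ≈ 1.745 → |1.745 − 1.778| = 0.033
C: 37.23/21.64 ≈ 1.720 → |1.720 − 1.778| = 0.058
D: 32.76/18.32 ≈ 1.788 → |1.788 − 1.778| = 0.010

D, B, C, A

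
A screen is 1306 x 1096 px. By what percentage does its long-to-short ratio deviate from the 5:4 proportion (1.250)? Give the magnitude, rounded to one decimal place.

Ratio = 1306 / 1096 ≈ 1.1916.
Ideal 5:4 = 1.2500. |1.1916 − 1.2500| / 1.2500 ≈ 4.67% → 4.7%.

4.7%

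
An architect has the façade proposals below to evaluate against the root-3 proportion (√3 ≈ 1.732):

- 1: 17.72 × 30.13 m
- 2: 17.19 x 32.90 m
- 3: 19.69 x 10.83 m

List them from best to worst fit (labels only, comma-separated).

1, 3, 2

Ratios: 1 = 30.13 / 17.72 ≈ 1.700; 2 = 32.90 / 17.19 ≈ 1.914; 3 = 19.69 / 10.83 ≈ 1.818.
|Δ from 1.732|: 1 0.032; 2 0.182; 3 0.086.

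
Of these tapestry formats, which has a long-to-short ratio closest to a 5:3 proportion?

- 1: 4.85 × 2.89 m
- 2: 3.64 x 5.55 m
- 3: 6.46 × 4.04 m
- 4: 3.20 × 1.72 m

1

Ratios (long/short): 1 ≈ 1.678; 2 ≈ 1.525; 3 ≈ 1.599; 4 ≈ 1.860.
5:3 ≈ 1.667; option 1 is nearest (Δ 0.011).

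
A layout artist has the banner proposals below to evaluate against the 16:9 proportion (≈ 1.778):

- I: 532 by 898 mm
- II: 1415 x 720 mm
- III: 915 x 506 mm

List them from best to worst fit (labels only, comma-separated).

I: 898/532 ≈ 1.688 → |1.688 − 1.778| = 0.090
II: 1415/720 ≈ 1.965 → |1.965 − 1.778| = 0.187
III: 915/506 ≈ 1.808 → |1.808 − 1.778| = 0.030

III, I, II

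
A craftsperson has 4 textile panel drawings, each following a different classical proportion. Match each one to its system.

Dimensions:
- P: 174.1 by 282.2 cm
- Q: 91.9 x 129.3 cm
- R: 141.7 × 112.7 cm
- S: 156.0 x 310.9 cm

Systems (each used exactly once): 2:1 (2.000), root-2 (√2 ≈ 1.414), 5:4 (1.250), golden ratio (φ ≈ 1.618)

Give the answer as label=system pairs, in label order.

Ratios: P ≈ 1.621; Q ≈ 1.407; R ≈ 1.257; S ≈ 1.993.
Targets: 2:1 ≈ 2.000; root-2 ≈ 1.414; 5:4 ≈ 1.250; golden ratio ≈ 1.618.

P=golden ratio, Q=root-2, R=5:4, S=2:1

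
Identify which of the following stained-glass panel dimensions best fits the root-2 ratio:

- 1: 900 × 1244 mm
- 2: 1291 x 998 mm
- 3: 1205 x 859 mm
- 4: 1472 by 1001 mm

Target root-2 ≈ 1.414.
1: 1.382 (Δ0.032)  2: 1.294 (Δ0.120)  3: 1.403 (Δ0.011)  4: 1.471 (Δ0.057)

3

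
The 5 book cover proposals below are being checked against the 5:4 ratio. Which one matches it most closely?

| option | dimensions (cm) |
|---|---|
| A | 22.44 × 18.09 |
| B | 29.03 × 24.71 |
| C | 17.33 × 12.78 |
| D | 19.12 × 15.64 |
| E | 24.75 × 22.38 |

A

Ratios (long/short): A ≈ 1.240; B ≈ 1.175; C ≈ 1.356; D ≈ 1.223; E ≈ 1.106.
5:4 ≈ 1.250; option A is nearest (Δ 0.010).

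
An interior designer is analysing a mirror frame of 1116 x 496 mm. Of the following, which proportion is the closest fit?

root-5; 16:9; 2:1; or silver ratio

root-5

1116/496 ≈ 2.250. Nearest candidates are root-5 (2.236, off by 0.014) and silver ratio (2.414, off by 0.164).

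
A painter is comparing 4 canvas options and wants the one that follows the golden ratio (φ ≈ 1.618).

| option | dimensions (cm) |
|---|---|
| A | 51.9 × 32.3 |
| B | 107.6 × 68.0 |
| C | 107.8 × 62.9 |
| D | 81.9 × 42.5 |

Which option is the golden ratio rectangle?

A

Ratios (long/short): A ≈ 1.607; B ≈ 1.582; C ≈ 1.714; D ≈ 1.927.
golden ratio ≈ 1.618; option A is nearest (Δ 0.011).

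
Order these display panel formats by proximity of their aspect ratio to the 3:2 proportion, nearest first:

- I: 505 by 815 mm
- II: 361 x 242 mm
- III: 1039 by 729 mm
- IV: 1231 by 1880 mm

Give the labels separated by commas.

II, IV, III, I

I: 815/505 ≈ 1.614 → |1.614 − 1.500| = 0.114
II: 361/242 ≈ 1.492 → |1.492 − 1.500| = 0.008
III: 1039/729 ≈ 1.425 → |1.425 − 1.500| = 0.075
IV: 1880/1231 ≈ 1.527 → |1.527 − 1.500| = 0.027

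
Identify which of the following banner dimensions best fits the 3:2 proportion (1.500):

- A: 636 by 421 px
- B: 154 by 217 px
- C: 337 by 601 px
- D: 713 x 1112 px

A

Ratios (long/short): A ≈ 1.511; B ≈ 1.409; C ≈ 1.783; D ≈ 1.560.
3:2 ≈ 1.500; option A is nearest (Δ 0.011).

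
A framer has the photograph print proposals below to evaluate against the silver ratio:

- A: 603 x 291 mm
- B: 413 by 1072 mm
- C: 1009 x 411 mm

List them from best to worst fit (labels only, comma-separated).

C, B, A

A: 603/291 ≈ 2.072 → |2.072 − 2.414| = 0.342
B: 1072/413 ≈ 2.596 → |2.596 − 2.414| = 0.182
C: 1009/411 ≈ 2.455 → |2.455 − 2.414| = 0.041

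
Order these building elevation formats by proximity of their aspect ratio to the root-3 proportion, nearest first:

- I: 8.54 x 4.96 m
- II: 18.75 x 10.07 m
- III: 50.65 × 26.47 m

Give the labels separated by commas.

Ratios: I = 8.54 / 4.96 ≈ 1.722; II = 18.75 / 10.07 ≈ 1.862; III = 50.65 / 26.47 ≈ 1.913.
|Δ from 1.732|: I 0.010; II 0.130; III 0.181.

I, II, III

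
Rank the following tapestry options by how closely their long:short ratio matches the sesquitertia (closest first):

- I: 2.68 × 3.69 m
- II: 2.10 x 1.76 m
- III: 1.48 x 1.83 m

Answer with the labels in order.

I: 3.69/2.68 ≈ 1.377 → |1.377 − 1.333| = 0.044
II: 2.10/1.76 ≈ 1.193 → |1.193 − 1.333| = 0.140
III: 1.83/1.48 ≈ 1.236 → |1.236 − 1.333| = 0.097

I, III, II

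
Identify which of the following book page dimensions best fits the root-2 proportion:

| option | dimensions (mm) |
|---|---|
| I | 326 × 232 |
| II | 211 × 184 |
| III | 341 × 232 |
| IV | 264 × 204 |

Ratios (long/short): I ≈ 1.405; II ≈ 1.147; III ≈ 1.470; IV ≈ 1.294.
root-2 ≈ 1.414; option I is nearest (Δ 0.009).

I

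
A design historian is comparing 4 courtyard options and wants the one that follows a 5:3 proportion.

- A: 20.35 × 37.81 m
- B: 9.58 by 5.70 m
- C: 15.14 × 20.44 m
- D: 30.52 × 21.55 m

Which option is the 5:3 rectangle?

B

Ratios (long/short): A ≈ 1.858; B ≈ 1.681; C ≈ 1.350; D ≈ 1.416.
5:3 ≈ 1.667; option B is nearest (Δ 0.014).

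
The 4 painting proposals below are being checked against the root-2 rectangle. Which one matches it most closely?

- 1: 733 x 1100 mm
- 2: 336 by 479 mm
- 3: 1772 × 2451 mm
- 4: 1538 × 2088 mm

Ratios (long/short): 1 ≈ 1.501; 2 ≈ 1.426; 3 ≈ 1.383; 4 ≈ 1.358.
root-2 ≈ 1.414; option 2 is nearest (Δ 0.012).

2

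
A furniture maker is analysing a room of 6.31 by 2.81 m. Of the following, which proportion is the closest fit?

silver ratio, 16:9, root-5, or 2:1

root-5

Ratio = 6.31 / 2.81 ≈ 2.246.
Distances: silver ratio 2.414 (Δ 0.168); 16:9 1.778 (Δ 0.468); root-5 2.236 (Δ 0.010); 2:1 2.000 (Δ 0.246).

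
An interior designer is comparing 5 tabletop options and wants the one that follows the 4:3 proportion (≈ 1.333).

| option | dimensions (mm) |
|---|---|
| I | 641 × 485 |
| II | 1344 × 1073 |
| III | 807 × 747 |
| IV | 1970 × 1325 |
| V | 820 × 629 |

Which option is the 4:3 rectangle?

I

Target 4:3 ≈ 1.333.
I: 1.322 (Δ0.011)  II: 1.253 (Δ0.080)  III: 1.080 (Δ0.253)  IV: 1.487 (Δ0.154)  V: 1.304 (Δ0.029)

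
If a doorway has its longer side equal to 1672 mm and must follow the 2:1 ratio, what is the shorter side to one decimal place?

836.0 mm

2:1 = 2.00000.
Shorter side = 1672 ÷ 2.00000 ≈ 836.000 → 836.0 mm.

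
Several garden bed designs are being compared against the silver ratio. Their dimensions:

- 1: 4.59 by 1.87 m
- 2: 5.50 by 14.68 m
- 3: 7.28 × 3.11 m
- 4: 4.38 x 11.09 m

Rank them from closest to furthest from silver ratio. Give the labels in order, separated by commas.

Ratios: 1 = 4.59 / 1.87 ≈ 2.455; 2 = 14.68 / 5.50 ≈ 2.669; 3 = 7.28 / 3.11 ≈ 2.341; 4 = 11.09 / 4.38 ≈ 2.532.
|Δ from 2.414|: 1 0.041; 2 0.255; 3 0.073; 4 0.118.

1, 3, 4, 2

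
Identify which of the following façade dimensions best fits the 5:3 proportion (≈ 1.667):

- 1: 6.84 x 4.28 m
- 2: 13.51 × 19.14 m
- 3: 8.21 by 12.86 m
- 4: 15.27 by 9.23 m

Target 5:3 ≈ 1.667.
1: 1.598 (Δ0.069)  2: 1.417 (Δ0.250)  3: 1.566 (Δ0.101)  4: 1.654 (Δ0.013)

4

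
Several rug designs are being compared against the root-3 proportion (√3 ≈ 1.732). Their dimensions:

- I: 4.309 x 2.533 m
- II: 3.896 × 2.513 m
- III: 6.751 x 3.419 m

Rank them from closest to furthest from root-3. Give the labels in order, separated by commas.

I: 4.309/2.533 ≈ 1.701 → |1.701 − 1.732| = 0.031
II: 3.896/2.513 ≈ 1.550 → |1.550 − 1.732| = 0.182
III: 6.751/3.419 ≈ 1.975 → |1.975 − 1.732| = 0.243

I, II, III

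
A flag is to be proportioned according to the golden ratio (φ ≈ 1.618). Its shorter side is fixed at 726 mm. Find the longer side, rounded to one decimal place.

1174.7 mm

golden ratio ≈ 1.61803.
Longer side = 726 × 1.61803 ≈ 1174.690 → 1174.7 mm.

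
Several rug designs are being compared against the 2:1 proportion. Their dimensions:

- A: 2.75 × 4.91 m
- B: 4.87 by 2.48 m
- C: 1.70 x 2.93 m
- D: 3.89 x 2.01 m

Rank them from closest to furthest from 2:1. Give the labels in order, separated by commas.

B, D, A, C

Ratios: A = 4.91 / 2.75 ≈ 1.785; B = 4.87 / 2.48 ≈ 1.964; C = 2.93 / 1.70 ≈ 1.724; D = 3.89 / 2.01 ≈ 1.935.
|Δ from 2.000|: A 0.215; B 0.036; C 0.276; D 0.065.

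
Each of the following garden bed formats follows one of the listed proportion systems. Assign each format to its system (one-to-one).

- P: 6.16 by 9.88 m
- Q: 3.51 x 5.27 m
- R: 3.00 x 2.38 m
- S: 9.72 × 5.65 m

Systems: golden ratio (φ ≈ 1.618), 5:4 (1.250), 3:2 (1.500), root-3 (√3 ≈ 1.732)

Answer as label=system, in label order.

Ratios: P ≈ 1.604; Q ≈ 1.501; R ≈ 1.261; S ≈ 1.720.
Targets: golden ratio ≈ 1.618; 5:4 ≈ 1.250; 3:2 ≈ 1.500; root-3 ≈ 1.732.

P=golden ratio, Q=3:2, R=5:4, S=root-3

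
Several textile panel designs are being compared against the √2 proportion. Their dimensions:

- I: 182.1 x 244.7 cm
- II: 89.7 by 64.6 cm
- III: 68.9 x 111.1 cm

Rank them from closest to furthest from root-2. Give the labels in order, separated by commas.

II, I, III

Ratios: I = 244.7 / 182.1 ≈ 1.344; II = 89.7 / 64.6 ≈ 1.389; III = 111.1 / 68.9 ≈ 1.612.
|Δ from 1.414|: I 0.070; II 0.025; III 0.198.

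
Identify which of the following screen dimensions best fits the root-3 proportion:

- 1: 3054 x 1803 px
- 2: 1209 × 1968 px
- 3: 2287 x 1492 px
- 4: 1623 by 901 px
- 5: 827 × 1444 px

5

Target root-3 ≈ 1.732.
1: 1.694 (Δ0.038)  2: 1.628 (Δ0.104)  3: 1.533 (Δ0.199)  4: 1.801 (Δ0.069)  5: 1.746 (Δ0.014)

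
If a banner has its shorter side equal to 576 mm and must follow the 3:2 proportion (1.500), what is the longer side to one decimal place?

864.0 mm

3:2 = 1.50000.
Longer side = 576 × 1.50000 ≈ 864.000 → 864.0 mm.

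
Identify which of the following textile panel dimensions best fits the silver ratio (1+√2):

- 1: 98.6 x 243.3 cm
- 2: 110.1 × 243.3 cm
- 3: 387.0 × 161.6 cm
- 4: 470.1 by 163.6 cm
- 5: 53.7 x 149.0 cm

3

Target silver ratio ≈ 2.414.
1: 2.468 (Δ0.054)  2: 2.210 (Δ0.204)  3: 2.395 (Δ0.019)  4: 2.873 (Δ0.459)  5: 2.775 (Δ0.361)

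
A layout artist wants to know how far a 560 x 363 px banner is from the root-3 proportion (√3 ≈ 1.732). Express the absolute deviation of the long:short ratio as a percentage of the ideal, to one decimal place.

10.9%

Ratio = 560 / 363 ≈ 1.5427.
Ideal root-3 ≈ 1.7321. |1.5427 − 1.7321| / 1.7321 ≈ 10.93% → 10.9%.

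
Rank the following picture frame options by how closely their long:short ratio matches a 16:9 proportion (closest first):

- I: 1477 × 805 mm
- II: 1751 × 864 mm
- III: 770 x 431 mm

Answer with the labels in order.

III, I, II

I: 1477/805 ≈ 1.835 → |1.835 − 1.778| = 0.057
II: 1751/864 ≈ 2.027 → |2.027 − 1.778| = 0.249
III: 770/431 ≈ 1.787 → |1.787 − 1.778| = 0.009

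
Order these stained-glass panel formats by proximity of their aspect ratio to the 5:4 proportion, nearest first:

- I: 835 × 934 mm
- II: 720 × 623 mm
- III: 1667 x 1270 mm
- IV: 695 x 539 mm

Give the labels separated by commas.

I: 934/835 ≈ 1.119 → |1.119 − 1.250| = 0.131
II: 720/623 ≈ 1.156 → |1.156 − 1.250| = 0.094
III: 1667/1270 ≈ 1.313 → |1.313 − 1.250| = 0.063
IV: 695/539 ≈ 1.289 → |1.289 − 1.250| = 0.039

IV, III, II, I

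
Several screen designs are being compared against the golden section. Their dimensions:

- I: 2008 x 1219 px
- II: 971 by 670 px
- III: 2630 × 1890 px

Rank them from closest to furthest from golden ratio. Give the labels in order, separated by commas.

I: 2008/1219 ≈ 1.647 → |1.647 − 1.618| = 0.029
II: 971/670 ≈ 1.449 → |1.449 − 1.618| = 0.169
III: 2630/1890 ≈ 1.392 → |1.392 − 1.618| = 0.226

I, II, III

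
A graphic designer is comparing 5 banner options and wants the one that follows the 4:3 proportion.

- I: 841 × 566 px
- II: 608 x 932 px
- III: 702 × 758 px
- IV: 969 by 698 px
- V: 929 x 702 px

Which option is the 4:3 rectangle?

V

Ratios (long/short): I ≈ 1.486; II ≈ 1.533; III ≈ 1.080; IV ≈ 1.388; V ≈ 1.323.
4:3 ≈ 1.333; option V is nearest (Δ 0.010).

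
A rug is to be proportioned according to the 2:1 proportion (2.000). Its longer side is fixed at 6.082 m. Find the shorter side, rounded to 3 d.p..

3.041 m

2:1 = 2.00000.
Shorter side = 6.082 ÷ 2.00000 ≈ 3.04100 → 3.041 m.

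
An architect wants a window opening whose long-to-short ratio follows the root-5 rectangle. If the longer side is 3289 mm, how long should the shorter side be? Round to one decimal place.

root-5 ≈ 2.23607.
Shorter side = 3289 ÷ 2.23607 ≈ 1470.884 → 1470.9 mm.

1470.9 mm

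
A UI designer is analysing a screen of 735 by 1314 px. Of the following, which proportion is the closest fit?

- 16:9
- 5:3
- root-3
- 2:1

1314/735 ≈ 1.788. Nearest candidates are 16:9 (1.778, off by 0.010) and root-3 (1.732, off by 0.056).

16:9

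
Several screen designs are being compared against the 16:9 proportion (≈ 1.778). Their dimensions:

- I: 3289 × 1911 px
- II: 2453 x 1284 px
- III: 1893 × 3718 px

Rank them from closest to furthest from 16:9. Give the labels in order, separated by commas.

I, II, III

I: 3289/1911 ≈ 1.721 → |1.721 − 1.778| = 0.057
II: 2453/1284 ≈ 1.910 → |1.910 − 1.778| = 0.132
III: 3718/1893 ≈ 1.964 → |1.964 − 1.778| = 0.186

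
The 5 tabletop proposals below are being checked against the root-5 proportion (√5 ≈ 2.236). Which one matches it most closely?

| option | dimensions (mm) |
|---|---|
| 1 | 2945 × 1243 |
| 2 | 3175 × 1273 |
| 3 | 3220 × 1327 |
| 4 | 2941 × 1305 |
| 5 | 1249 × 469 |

4

Ratios (long/short): 1 ≈ 2.369; 2 ≈ 2.494; 3 ≈ 2.427; 4 ≈ 2.254; 5 ≈ 2.663.
root-5 ≈ 2.236; option 4 is nearest (Δ 0.018).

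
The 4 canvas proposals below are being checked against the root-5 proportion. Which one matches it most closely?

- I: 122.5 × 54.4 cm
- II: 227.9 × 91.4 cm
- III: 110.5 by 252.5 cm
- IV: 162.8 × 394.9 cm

I

Target root-5 ≈ 2.236.
I: 2.252 (Δ0.016)  II: 2.493 (Δ0.257)  III: 2.285 (Δ0.049)  IV: 2.426 (Δ0.190)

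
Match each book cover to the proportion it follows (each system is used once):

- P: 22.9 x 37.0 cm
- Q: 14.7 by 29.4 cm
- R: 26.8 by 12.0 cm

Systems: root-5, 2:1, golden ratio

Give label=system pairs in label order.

P = 37.0/22.9 ≈ 1.616 → golden ratio (1.618)
Q = 29.4/14.7 ≈ 2.000 → 2:1 (2.000)
R = 26.8/12.0 ≈ 2.233 → root-5 (2.236)

P=golden ratio, Q=2:1, R=root-5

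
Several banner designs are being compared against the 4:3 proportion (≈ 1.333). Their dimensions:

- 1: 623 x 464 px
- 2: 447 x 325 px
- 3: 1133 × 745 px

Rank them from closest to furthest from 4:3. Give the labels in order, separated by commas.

1, 2, 3

1: 623/464 ≈ 1.343 → |1.343 − 1.333| = 0.010
2: 447/325 ≈ 1.375 → |1.375 − 1.333| = 0.042
3: 1133/745 ≈ 1.521 → |1.521 − 1.333| = 0.188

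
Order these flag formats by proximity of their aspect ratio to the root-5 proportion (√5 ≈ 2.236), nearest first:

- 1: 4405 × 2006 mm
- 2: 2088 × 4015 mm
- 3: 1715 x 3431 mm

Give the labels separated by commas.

1, 3, 2

1: 4405/2006 ≈ 2.196 → |2.196 − 2.236| = 0.040
2: 4015/2088 ≈ 1.923 → |1.923 − 2.236| = 0.313
3: 3431/1715 ≈ 2.001 → |2.001 − 2.236| = 0.235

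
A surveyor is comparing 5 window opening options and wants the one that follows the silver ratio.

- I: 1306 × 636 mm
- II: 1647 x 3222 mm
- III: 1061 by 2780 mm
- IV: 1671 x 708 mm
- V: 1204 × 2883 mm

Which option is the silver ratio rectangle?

V

Ratios (long/short): I ≈ 2.053; II ≈ 1.956; III ≈ 2.620; IV ≈ 2.360; V ≈ 2.395.
silver ratio ≈ 2.414; option V is nearest (Δ 0.019).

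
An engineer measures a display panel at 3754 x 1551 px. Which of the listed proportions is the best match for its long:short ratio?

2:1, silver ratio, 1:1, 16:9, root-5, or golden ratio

3754/1551 ≈ 2.420. Nearest candidates are silver ratio (2.414, off by 0.006) and root-5 (2.236, off by 0.184).

silver ratio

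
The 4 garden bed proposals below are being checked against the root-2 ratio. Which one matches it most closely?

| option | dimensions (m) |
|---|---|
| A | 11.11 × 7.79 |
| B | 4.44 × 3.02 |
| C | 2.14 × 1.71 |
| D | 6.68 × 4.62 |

Ratios (long/short): A ≈ 1.426; B ≈ 1.470; C ≈ 1.251; D ≈ 1.446.
root-2 ≈ 1.414; option A is nearest (Δ 0.012).

A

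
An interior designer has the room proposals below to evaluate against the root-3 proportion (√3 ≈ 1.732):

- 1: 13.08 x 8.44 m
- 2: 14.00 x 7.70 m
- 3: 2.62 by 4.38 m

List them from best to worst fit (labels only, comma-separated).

1: 13.08/8.44 ≈ 1.550 → |1.550 − 1.732| = 0.182
2: 14.00/7.70 ≈ 1.818 → |1.818 − 1.732| = 0.086
3: 4.38/2.62 ≈ 1.672 → |1.672 − 1.732| = 0.060

3, 2, 1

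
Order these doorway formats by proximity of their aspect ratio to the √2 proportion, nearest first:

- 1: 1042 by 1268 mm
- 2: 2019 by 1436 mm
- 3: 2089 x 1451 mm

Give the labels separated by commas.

2, 3, 1

1: 1268/1042 ≈ 1.217 → |1.217 − 1.414| = 0.197
2: 2019/1436 ≈ 1.406 → |1.406 − 1.414| = 0.008
3: 2089/1451 ≈ 1.440 → |1.440 − 1.414| = 0.026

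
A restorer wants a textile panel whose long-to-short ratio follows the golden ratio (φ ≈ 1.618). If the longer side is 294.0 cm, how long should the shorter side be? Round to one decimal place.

golden ratio ≈ 1.61803.
Shorter side = 294.0 ÷ 1.61803 ≈ 181.702 → 181.7 cm.

181.7 cm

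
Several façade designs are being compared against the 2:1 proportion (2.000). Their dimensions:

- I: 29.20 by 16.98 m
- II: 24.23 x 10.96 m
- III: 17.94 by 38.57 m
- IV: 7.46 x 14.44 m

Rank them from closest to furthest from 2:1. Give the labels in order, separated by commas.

I: 29.20/16.98 ≈ 1.720 → |1.720 − 2.000| = 0.280
II: 24.23/10.96 ≈ 2.211 → |2.211 − 2.000| = 0.211
III: 38.57/17.94 ≈ 2.150 → |2.150 − 2.000| = 0.150
IV: 14.44/7.46 ≈ 1.936 → |1.936 − 2.000| = 0.064

IV, III, II, I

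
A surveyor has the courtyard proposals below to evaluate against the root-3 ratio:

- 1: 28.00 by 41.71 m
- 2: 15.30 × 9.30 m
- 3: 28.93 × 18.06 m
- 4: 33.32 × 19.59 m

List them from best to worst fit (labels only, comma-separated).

Ratios: 1 = 41.71 / 28.00 ≈ 1.490; 2 = 15.30 / 9.30 ≈ 1.645; 3 = 28.93 / 18.06 ≈ 1.602; 4 = 33.32 / 19.59 ≈ 1.701.
|Δ from 1.732|: 1 0.242; 2 0.087; 3 0.130; 4 0.031.

4, 2, 3, 1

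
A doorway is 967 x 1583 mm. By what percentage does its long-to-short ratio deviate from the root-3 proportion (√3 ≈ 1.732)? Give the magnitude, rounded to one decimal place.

Ratio = 1583 / 967 ≈ 1.6370.
Ideal root-3 ≈ 1.7321. |1.6370 − 1.7321| / 1.7321 ≈ 5.49% → 5.5%.

5.5%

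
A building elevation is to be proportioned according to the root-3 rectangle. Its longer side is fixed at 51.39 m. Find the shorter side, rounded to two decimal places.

29.67 m

root-3 ≈ 1.73205.
Shorter side = 51.39 ÷ 1.73205 ≈ 29.6700 → 29.67 m.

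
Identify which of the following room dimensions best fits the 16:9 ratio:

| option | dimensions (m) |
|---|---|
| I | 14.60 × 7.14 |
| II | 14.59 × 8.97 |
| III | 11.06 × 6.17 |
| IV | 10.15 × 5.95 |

III

Target 16:9 ≈ 1.778.
I: 2.045 (Δ0.267)  II: 1.627 (Δ0.151)  III: 1.793 (Δ0.015)  IV: 1.706 (Δ0.072)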